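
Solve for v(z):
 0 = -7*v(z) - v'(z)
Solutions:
 v(z) = C1*exp(-7*z)


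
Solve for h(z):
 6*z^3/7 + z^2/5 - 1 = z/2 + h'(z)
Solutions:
 h(z) = C1 + 3*z^4/14 + z^3/15 - z^2/4 - z


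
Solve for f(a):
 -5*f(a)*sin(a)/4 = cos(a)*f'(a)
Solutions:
 f(a) = C1*cos(a)^(5/4)


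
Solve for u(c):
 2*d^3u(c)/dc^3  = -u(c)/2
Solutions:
 u(c) = C3*exp(-2^(1/3)*c/2) + (C1*sin(2^(1/3)*sqrt(3)*c/4) + C2*cos(2^(1/3)*sqrt(3)*c/4))*exp(2^(1/3)*c/4)


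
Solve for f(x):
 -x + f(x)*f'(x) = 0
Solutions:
 f(x) = -sqrt(C1 + x^2)
 f(x) = sqrt(C1 + x^2)


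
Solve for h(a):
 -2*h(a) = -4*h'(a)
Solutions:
 h(a) = C1*exp(a/2)


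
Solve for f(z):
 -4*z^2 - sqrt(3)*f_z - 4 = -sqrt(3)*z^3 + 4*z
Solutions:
 f(z) = C1 + z^4/4 - 4*sqrt(3)*z^3/9 - 2*sqrt(3)*z^2/3 - 4*sqrt(3)*z/3


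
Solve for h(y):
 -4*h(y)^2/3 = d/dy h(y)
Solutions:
 h(y) = 3/(C1 + 4*y)


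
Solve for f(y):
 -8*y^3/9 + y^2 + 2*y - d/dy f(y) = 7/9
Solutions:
 f(y) = C1 - 2*y^4/9 + y^3/3 + y^2 - 7*y/9


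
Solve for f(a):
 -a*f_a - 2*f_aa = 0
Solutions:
 f(a) = C1 + C2*erf(a/2)


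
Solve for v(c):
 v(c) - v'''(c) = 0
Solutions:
 v(c) = C3*exp(c) + (C1*sin(sqrt(3)*c/2) + C2*cos(sqrt(3)*c/2))*exp(-c/2)


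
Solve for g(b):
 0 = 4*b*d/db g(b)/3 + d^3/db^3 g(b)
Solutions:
 g(b) = C1 + Integral(C2*airyai(-6^(2/3)*b/3) + C3*airybi(-6^(2/3)*b/3), b)


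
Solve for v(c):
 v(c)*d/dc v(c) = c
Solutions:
 v(c) = -sqrt(C1 + c^2)
 v(c) = sqrt(C1 + c^2)


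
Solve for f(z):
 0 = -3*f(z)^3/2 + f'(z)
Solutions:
 f(z) = -sqrt(-1/(C1 + 3*z))
 f(z) = sqrt(-1/(C1 + 3*z))


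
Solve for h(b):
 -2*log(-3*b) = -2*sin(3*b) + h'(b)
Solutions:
 h(b) = C1 - 2*b*log(-b) - 2*b*log(3) + 2*b - 2*cos(3*b)/3


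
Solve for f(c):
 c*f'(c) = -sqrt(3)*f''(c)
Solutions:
 f(c) = C1 + C2*erf(sqrt(2)*3^(3/4)*c/6)


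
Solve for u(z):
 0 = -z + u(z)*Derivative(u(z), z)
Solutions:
 u(z) = -sqrt(C1 + z^2)
 u(z) = sqrt(C1 + z^2)


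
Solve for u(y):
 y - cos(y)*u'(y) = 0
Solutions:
 u(y) = C1 + Integral(y/cos(y), y)


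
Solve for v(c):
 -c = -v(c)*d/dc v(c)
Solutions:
 v(c) = -sqrt(C1 + c^2)
 v(c) = sqrt(C1 + c^2)


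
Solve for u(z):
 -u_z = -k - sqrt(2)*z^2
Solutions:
 u(z) = C1 + k*z + sqrt(2)*z^3/3


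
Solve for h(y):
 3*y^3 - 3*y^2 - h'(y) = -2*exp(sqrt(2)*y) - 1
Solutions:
 h(y) = C1 + 3*y^4/4 - y^3 + y + sqrt(2)*exp(sqrt(2)*y)


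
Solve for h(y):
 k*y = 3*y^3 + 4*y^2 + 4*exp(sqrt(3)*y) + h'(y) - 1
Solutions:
 h(y) = C1 + k*y^2/2 - 3*y^4/4 - 4*y^3/3 + y - 4*sqrt(3)*exp(sqrt(3)*y)/3


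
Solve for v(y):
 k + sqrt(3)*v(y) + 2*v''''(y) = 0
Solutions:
 v(y) = -sqrt(3)*k/3 + (C1*sin(2^(1/4)*3^(1/8)*y/2) + C2*cos(2^(1/4)*3^(1/8)*y/2))*exp(-2^(1/4)*3^(1/8)*y/2) + (C3*sin(2^(1/4)*3^(1/8)*y/2) + C4*cos(2^(1/4)*3^(1/8)*y/2))*exp(2^(1/4)*3^(1/8)*y/2)


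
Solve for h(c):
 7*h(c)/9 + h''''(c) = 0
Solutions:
 h(c) = (C1*sin(sqrt(6)*7^(1/4)*c/6) + C2*cos(sqrt(6)*7^(1/4)*c/6))*exp(-sqrt(6)*7^(1/4)*c/6) + (C3*sin(sqrt(6)*7^(1/4)*c/6) + C4*cos(sqrt(6)*7^(1/4)*c/6))*exp(sqrt(6)*7^(1/4)*c/6)


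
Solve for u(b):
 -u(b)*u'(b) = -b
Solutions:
 u(b) = -sqrt(C1 + b^2)
 u(b) = sqrt(C1 + b^2)


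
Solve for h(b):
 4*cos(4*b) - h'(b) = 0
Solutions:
 h(b) = C1 + sin(4*b)


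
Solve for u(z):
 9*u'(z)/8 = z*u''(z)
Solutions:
 u(z) = C1 + C2*z^(17/8)


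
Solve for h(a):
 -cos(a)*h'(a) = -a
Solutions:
 h(a) = C1 + Integral(a/cos(a), a)


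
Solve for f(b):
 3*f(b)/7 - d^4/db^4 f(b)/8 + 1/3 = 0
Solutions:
 f(b) = C1*exp(-24^(1/4)*7^(3/4)*b/7) + C2*exp(24^(1/4)*7^(3/4)*b/7) + C3*sin(24^(1/4)*7^(3/4)*b/7) + C4*cos(24^(1/4)*7^(3/4)*b/7) - 7/9


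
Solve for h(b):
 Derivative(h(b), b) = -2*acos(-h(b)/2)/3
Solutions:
 Integral(1/acos(-_y/2), (_y, h(b))) = C1 - 2*b/3


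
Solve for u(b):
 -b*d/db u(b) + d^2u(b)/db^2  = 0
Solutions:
 u(b) = C1 + C2*erfi(sqrt(2)*b/2)


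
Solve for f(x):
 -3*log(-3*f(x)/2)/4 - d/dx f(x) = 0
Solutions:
 4*Integral(1/(log(-_y) - log(2) + log(3)), (_y, f(x)))/3 = C1 - x


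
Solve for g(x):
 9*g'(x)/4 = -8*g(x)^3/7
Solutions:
 g(x) = -3*sqrt(14)*sqrt(-1/(C1 - 32*x))/2
 g(x) = 3*sqrt(14)*sqrt(-1/(C1 - 32*x))/2


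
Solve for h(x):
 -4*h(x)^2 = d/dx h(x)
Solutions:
 h(x) = 1/(C1 + 4*x)


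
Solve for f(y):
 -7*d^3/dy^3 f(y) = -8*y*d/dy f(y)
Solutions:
 f(y) = C1 + Integral(C2*airyai(2*7^(2/3)*y/7) + C3*airybi(2*7^(2/3)*y/7), y)


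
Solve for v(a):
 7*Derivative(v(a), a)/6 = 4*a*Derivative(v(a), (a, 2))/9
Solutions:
 v(a) = C1 + C2*a^(29/8)


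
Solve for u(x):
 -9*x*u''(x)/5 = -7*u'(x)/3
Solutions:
 u(x) = C1 + C2*x^(62/27)


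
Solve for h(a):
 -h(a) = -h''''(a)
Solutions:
 h(a) = C1*exp(-a) + C2*exp(a) + C3*sin(a) + C4*cos(a)


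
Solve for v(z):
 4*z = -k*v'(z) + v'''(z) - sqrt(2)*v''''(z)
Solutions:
 v(z) = C1 + C2*exp(z*(sqrt(2)*(27*k + sqrt((27*k - 1)^2 - 1) - 1)^(1/3) - sqrt(6)*I*(27*k + sqrt((27*k - 1)^2 - 1) - 1)^(1/3) + 2*sqrt(2) - 8/((-sqrt(2) + sqrt(6)*I)*(27*k + sqrt((27*k - 1)^2 - 1) - 1)^(1/3)))/12) + C3*exp(z*(sqrt(2)*(27*k + sqrt((27*k - 1)^2 - 1) - 1)^(1/3) + sqrt(6)*I*(27*k + sqrt((27*k - 1)^2 - 1) - 1)^(1/3) + 2*sqrt(2) + 8/((sqrt(2) + sqrt(6)*I)*(27*k + sqrt((27*k - 1)^2 - 1) - 1)^(1/3)))/12) + C4*exp(sqrt(2)*z*(-(27*k + sqrt((27*k - 1)^2 - 1) - 1)^(1/3) + 1 - 1/(27*k + sqrt((27*k - 1)^2 - 1) - 1)^(1/3))/6) - 2*z^2/k


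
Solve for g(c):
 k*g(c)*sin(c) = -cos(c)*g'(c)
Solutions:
 g(c) = C1*exp(k*log(cos(c)))


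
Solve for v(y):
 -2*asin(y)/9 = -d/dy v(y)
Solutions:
 v(y) = C1 + 2*y*asin(y)/9 + 2*sqrt(1 - y^2)/9


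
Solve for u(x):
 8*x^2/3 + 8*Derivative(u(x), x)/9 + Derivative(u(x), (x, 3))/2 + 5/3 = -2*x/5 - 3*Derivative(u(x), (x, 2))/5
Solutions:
 u(x) = C1 - x^3 + 9*x^2/5 - 93*x/100 + (C2*sin(sqrt(319)*x/15) + C3*cos(sqrt(319)*x/15))*exp(-3*x/5)


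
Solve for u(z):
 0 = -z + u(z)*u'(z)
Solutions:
 u(z) = -sqrt(C1 + z^2)
 u(z) = sqrt(C1 + z^2)


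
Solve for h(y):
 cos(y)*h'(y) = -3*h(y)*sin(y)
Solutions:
 h(y) = C1*cos(y)^3


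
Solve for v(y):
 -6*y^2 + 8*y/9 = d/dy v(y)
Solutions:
 v(y) = C1 - 2*y^3 + 4*y^2/9


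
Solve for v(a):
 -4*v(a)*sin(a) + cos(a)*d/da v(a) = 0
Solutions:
 v(a) = C1/cos(a)^4


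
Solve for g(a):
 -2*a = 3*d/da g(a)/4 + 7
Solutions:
 g(a) = C1 - 4*a^2/3 - 28*a/3


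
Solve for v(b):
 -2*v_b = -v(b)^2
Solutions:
 v(b) = -2/(C1 + b)


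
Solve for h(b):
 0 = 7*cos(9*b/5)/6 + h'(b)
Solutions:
 h(b) = C1 - 35*sin(9*b/5)/54


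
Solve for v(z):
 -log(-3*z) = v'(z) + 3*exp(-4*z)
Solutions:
 v(z) = C1 - z*log(-z) + z*(1 - log(3)) + 3*exp(-4*z)/4


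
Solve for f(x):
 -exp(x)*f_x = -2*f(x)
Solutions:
 f(x) = C1*exp(-2*exp(-x))


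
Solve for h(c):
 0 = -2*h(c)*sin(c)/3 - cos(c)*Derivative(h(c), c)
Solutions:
 h(c) = C1*cos(c)^(2/3)


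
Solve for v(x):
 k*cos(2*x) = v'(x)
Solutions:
 v(x) = C1 + k*sin(2*x)/2


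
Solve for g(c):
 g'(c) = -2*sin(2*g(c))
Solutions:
 g(c) = pi - acos((-C1 - exp(8*c))/(C1 - exp(8*c)))/2
 g(c) = acos((-C1 - exp(8*c))/(C1 - exp(8*c)))/2


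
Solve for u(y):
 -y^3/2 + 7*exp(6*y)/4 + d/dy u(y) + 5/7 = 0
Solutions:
 u(y) = C1 + y^4/8 - 5*y/7 - 7*exp(6*y)/24


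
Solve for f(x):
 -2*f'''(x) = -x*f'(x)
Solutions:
 f(x) = C1 + Integral(C2*airyai(2^(2/3)*x/2) + C3*airybi(2^(2/3)*x/2), x)


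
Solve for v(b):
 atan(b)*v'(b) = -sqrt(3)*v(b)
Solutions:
 v(b) = C1*exp(-sqrt(3)*Integral(1/atan(b), b))


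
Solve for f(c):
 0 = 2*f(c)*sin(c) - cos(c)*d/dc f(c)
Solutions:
 f(c) = C1/cos(c)^2


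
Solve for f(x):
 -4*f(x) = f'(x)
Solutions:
 f(x) = C1*exp(-4*x)


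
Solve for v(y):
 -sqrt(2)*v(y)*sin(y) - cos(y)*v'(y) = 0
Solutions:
 v(y) = C1*cos(y)^(sqrt(2))


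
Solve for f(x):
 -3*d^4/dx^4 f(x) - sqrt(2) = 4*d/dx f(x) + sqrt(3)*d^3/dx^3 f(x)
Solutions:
 f(x) = C1 + C2*exp(x*(-2*sqrt(3) + (sqrt(3)/9 + 18 + sqrt(-3 + (sqrt(3) + 162)^2)/9)^(-1/3) + 3*(sqrt(3)/9 + 18 + sqrt(-3 + (sqrt(3) + 162)^2)/9)^(1/3))/18)*sin(sqrt(3)*x*(-3*(sqrt(3)/9 + 18 + sqrt(-4/27 + (2*sqrt(3)/9 + 36)^2)/2)^(1/3) + (sqrt(3)/9 + 18 + sqrt(-4/27 + (2*sqrt(3)/9 + 36)^2)/2)^(-1/3))/18) + C3*exp(x*(-2*sqrt(3) + (sqrt(3)/9 + 18 + sqrt(-3 + (sqrt(3) + 162)^2)/9)^(-1/3) + 3*(sqrt(3)/9 + 18 + sqrt(-3 + (sqrt(3) + 162)^2)/9)^(1/3))/18)*cos(sqrt(3)*x*(-3*(sqrt(3)/9 + 18 + sqrt(-4/27 + (2*sqrt(3)/9 + 36)^2)/2)^(1/3) + (sqrt(3)/9 + 18 + sqrt(-4/27 + (2*sqrt(3)/9 + 36)^2)/2)^(-1/3))/18) + C4*exp(-x*((sqrt(3)/9 + 18 + sqrt(-3 + (sqrt(3) + 162)^2)/9)^(-1/3) + sqrt(3) + 3*(sqrt(3)/9 + 18 + sqrt(-3 + (sqrt(3) + 162)^2)/9)^(1/3))/9) - sqrt(2)*x/4


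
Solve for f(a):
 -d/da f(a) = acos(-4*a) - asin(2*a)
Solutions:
 f(a) = C1 - a*acos(-4*a) + a*asin(2*a) - sqrt(1 - 16*a^2)/4 + sqrt(1 - 4*a^2)/2


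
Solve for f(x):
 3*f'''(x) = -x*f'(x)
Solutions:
 f(x) = C1 + Integral(C2*airyai(-3^(2/3)*x/3) + C3*airybi(-3^(2/3)*x/3), x)


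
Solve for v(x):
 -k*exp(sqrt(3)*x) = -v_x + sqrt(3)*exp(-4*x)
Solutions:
 v(x) = C1 + sqrt(3)*k*exp(sqrt(3)*x)/3 - sqrt(3)*exp(-4*x)/4


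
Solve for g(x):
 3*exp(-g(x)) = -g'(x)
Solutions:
 g(x) = log(C1 - 3*x)


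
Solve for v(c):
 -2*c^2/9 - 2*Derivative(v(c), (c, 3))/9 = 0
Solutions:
 v(c) = C1 + C2*c + C3*c^2 - c^5/60


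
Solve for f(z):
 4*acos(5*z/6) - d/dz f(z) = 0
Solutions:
 f(z) = C1 + 4*z*acos(5*z/6) - 4*sqrt(36 - 25*z^2)/5


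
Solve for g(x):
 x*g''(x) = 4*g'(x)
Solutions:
 g(x) = C1 + C2*x^5


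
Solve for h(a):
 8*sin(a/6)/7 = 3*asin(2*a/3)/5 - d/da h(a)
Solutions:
 h(a) = C1 + 3*a*asin(2*a/3)/5 + 3*sqrt(9 - 4*a^2)/10 + 48*cos(a/6)/7


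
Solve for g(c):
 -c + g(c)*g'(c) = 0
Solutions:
 g(c) = -sqrt(C1 + c^2)
 g(c) = sqrt(C1 + c^2)


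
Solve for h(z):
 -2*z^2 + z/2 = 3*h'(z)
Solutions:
 h(z) = C1 - 2*z^3/9 + z^2/12


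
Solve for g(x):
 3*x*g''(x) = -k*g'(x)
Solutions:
 g(x) = C1 + x^(1 - re(k)/3)*(C2*sin(log(x)*Abs(im(k))/3) + C3*cos(log(x)*im(k)/3))


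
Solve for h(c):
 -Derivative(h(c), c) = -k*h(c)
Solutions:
 h(c) = C1*exp(c*k)


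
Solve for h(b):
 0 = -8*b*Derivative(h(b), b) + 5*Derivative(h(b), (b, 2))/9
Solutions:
 h(b) = C1 + C2*erfi(6*sqrt(5)*b/5)


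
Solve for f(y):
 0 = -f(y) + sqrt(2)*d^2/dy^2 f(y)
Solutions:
 f(y) = C1*exp(-2^(3/4)*y/2) + C2*exp(2^(3/4)*y/2)


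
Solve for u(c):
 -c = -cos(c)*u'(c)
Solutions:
 u(c) = C1 + Integral(c/cos(c), c)


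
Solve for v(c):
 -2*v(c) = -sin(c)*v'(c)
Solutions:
 v(c) = C1*(cos(c) - 1)/(cos(c) + 1)


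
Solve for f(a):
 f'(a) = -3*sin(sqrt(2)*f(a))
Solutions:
 f(a) = sqrt(2)*(pi - acos((-exp(2*sqrt(2)*C1) - exp(6*sqrt(2)*a))/(exp(2*sqrt(2)*C1) - exp(6*sqrt(2)*a)))/2)
 f(a) = sqrt(2)*acos((-exp(2*sqrt(2)*C1) - exp(6*sqrt(2)*a))/(exp(2*sqrt(2)*C1) - exp(6*sqrt(2)*a)))/2


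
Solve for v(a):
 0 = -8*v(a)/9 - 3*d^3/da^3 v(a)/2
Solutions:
 v(a) = C3*exp(-2*2^(1/3)*a/3) + (C1*sin(2^(1/3)*sqrt(3)*a/3) + C2*cos(2^(1/3)*sqrt(3)*a/3))*exp(2^(1/3)*a/3)


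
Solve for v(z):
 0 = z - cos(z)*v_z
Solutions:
 v(z) = C1 + Integral(z/cos(z), z)


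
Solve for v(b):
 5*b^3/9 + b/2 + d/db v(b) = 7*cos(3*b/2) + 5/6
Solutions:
 v(b) = C1 - 5*b^4/36 - b^2/4 + 5*b/6 + 14*sin(3*b/2)/3


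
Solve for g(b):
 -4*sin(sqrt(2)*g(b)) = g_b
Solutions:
 g(b) = sqrt(2)*(pi - acos((-exp(2*sqrt(2)*C1) - exp(8*sqrt(2)*b))/(exp(2*sqrt(2)*C1) - exp(8*sqrt(2)*b)))/2)
 g(b) = sqrt(2)*acos((-exp(2*sqrt(2)*C1) - exp(8*sqrt(2)*b))/(exp(2*sqrt(2)*C1) - exp(8*sqrt(2)*b)))/2


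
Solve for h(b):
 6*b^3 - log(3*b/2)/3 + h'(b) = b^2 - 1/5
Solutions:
 h(b) = C1 - 3*b^4/2 + b^3/3 + b*log(b)/3 - 8*b/15 - b*log(2)/3 + b*log(3)/3


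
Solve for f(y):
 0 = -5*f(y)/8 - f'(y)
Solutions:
 f(y) = C1*exp(-5*y/8)


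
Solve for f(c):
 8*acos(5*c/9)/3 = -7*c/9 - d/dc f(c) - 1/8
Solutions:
 f(c) = C1 - 7*c^2/18 - 8*c*acos(5*c/9)/3 - c/8 + 8*sqrt(81 - 25*c^2)/15


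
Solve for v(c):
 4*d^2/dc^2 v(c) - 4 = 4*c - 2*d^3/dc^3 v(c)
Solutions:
 v(c) = C1 + C2*c + C3*exp(-2*c) + c^3/6 + c^2/4


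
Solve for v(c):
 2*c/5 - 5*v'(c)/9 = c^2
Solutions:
 v(c) = C1 - 3*c^3/5 + 9*c^2/25


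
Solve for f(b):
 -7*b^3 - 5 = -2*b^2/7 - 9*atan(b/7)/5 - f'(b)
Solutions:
 f(b) = C1 + 7*b^4/4 - 2*b^3/21 - 9*b*atan(b/7)/5 + 5*b + 63*log(b^2 + 49)/10


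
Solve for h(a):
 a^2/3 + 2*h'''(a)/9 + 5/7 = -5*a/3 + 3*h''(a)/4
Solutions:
 h(a) = C1 + C2*a + C3*exp(27*a/8) + a^4/27 + 302*a^3/729 + 38782*a^2/45927


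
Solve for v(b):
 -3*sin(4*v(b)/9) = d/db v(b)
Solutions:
 3*b + 9*log(cos(4*v(b)/9) - 1)/8 - 9*log(cos(4*v(b)/9) + 1)/8 = C1


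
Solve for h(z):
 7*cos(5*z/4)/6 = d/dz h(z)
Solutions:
 h(z) = C1 + 14*sin(5*z/4)/15


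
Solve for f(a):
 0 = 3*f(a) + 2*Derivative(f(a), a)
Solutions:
 f(a) = C1*exp(-3*a/2)


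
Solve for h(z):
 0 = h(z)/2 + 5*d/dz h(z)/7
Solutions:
 h(z) = C1*exp(-7*z/10)


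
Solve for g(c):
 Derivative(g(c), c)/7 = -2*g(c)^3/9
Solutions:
 g(c) = -3*sqrt(2)*sqrt(-1/(C1 - 14*c))/2
 g(c) = 3*sqrt(2)*sqrt(-1/(C1 - 14*c))/2


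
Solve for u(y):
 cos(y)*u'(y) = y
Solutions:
 u(y) = C1 + Integral(y/cos(y), y)


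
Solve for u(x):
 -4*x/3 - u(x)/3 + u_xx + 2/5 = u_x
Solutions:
 u(x) = C1*exp(x*(3 - sqrt(21))/6) + C2*exp(x*(3 + sqrt(21))/6) - 4*x + 66/5


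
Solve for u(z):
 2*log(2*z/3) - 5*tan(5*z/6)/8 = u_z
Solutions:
 u(z) = C1 + 2*z*log(z) - 2*z*log(3) - 2*z + 2*z*log(2) + 3*log(cos(5*z/6))/4


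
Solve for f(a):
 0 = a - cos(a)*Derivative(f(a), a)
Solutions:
 f(a) = C1 + Integral(a/cos(a), a)


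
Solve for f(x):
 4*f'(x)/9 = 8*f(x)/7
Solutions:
 f(x) = C1*exp(18*x/7)


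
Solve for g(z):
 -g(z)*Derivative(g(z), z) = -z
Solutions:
 g(z) = -sqrt(C1 + z^2)
 g(z) = sqrt(C1 + z^2)


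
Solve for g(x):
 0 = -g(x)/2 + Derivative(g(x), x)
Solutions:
 g(x) = C1*exp(x/2)


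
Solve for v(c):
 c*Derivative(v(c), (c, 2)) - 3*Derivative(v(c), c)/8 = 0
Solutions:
 v(c) = C1 + C2*c^(11/8)


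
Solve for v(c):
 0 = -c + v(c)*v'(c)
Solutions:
 v(c) = -sqrt(C1 + c^2)
 v(c) = sqrt(C1 + c^2)


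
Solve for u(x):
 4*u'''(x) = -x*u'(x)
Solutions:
 u(x) = C1 + Integral(C2*airyai(-2^(1/3)*x/2) + C3*airybi(-2^(1/3)*x/2), x)


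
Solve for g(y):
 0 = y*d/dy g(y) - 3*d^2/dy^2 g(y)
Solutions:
 g(y) = C1 + C2*erfi(sqrt(6)*y/6)


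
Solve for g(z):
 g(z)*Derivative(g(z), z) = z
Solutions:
 g(z) = -sqrt(C1 + z^2)
 g(z) = sqrt(C1 + z^2)


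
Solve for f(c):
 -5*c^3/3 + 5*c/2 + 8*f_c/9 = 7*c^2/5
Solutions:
 f(c) = C1 + 15*c^4/32 + 21*c^3/40 - 45*c^2/32


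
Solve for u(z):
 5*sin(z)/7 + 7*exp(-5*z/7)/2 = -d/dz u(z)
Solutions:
 u(z) = C1 + 5*cos(z)/7 + 49*exp(-5*z/7)/10


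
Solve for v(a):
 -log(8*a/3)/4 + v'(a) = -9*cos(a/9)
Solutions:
 v(a) = C1 + a*log(a)/4 - a*log(3) - a/4 + 3*a*log(6)/4 - 81*sin(a/9)


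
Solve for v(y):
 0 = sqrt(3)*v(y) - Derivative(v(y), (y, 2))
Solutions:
 v(y) = C1*exp(-3^(1/4)*y) + C2*exp(3^(1/4)*y)


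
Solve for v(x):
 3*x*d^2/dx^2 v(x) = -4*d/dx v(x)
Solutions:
 v(x) = C1 + C2/x^(1/3)


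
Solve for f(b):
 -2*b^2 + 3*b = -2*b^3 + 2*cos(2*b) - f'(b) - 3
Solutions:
 f(b) = C1 - b^4/2 + 2*b^3/3 - 3*b^2/2 - 3*b + sin(2*b)


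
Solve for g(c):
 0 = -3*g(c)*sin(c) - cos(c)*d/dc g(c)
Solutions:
 g(c) = C1*cos(c)^3


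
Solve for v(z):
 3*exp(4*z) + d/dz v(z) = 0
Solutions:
 v(z) = C1 - 3*exp(4*z)/4


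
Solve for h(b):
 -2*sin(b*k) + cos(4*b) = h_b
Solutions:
 h(b) = C1 + sin(4*b)/4 + 2*cos(b*k)/k


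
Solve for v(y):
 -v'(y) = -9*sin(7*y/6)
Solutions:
 v(y) = C1 - 54*cos(7*y/6)/7


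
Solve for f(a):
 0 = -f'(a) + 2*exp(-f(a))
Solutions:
 f(a) = log(C1 + 2*a)


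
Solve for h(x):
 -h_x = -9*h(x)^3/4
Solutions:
 h(x) = -sqrt(2)*sqrt(-1/(C1 + 9*x))
 h(x) = sqrt(2)*sqrt(-1/(C1 + 9*x))


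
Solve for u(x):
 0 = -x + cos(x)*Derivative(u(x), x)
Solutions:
 u(x) = C1 + Integral(x/cos(x), x)


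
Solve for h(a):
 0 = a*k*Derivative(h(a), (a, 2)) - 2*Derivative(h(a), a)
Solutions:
 h(a) = C1 + a^(((re(k) + 2)*re(k) + im(k)^2)/(re(k)^2 + im(k)^2))*(C2*sin(2*log(a)*Abs(im(k))/(re(k)^2 + im(k)^2)) + C3*cos(2*log(a)*im(k)/(re(k)^2 + im(k)^2)))


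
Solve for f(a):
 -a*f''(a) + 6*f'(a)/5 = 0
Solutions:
 f(a) = C1 + C2*a^(11/5)


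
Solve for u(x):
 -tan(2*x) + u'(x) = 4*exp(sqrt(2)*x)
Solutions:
 u(x) = C1 + 2*sqrt(2)*exp(sqrt(2)*x) - log(cos(2*x))/2


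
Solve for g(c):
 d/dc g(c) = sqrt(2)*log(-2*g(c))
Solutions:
 -sqrt(2)*Integral(1/(log(-_y) + log(2)), (_y, g(c)))/2 = C1 - c


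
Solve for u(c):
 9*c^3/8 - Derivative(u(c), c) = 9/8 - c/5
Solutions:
 u(c) = C1 + 9*c^4/32 + c^2/10 - 9*c/8


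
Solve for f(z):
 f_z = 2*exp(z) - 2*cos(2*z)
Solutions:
 f(z) = C1 + 2*exp(z) - sin(2*z)


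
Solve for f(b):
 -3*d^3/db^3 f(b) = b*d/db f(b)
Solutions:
 f(b) = C1 + Integral(C2*airyai(-3^(2/3)*b/3) + C3*airybi(-3^(2/3)*b/3), b)


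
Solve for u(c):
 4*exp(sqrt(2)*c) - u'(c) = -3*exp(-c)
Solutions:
 u(c) = C1 + 2*sqrt(2)*exp(sqrt(2)*c) - 3*exp(-c)


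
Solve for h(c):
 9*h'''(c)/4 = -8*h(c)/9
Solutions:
 h(c) = C3*exp(-2*6^(2/3)*c/9) + (C1*sin(2^(2/3)*3^(1/6)*c/3) + C2*cos(2^(2/3)*3^(1/6)*c/3))*exp(6^(2/3)*c/9)


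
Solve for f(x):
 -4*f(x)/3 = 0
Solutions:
 f(x) = 0


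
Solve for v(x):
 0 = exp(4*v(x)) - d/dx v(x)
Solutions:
 v(x) = log(-(-1/(C1 + 4*x))^(1/4))
 v(x) = log(-1/(C1 + 4*x))/4
 v(x) = log(-I*(-1/(C1 + 4*x))^(1/4))
 v(x) = log(I*(-1/(C1 + 4*x))^(1/4))


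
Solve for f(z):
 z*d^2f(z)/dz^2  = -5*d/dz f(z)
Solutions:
 f(z) = C1 + C2/z^4


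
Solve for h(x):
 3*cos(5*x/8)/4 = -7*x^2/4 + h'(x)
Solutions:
 h(x) = C1 + 7*x^3/12 + 6*sin(5*x/8)/5


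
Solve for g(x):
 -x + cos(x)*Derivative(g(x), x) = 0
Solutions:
 g(x) = C1 + Integral(x/cos(x), x)


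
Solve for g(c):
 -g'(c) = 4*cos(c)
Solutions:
 g(c) = C1 - 4*sin(c)


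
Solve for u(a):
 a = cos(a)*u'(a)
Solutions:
 u(a) = C1 + Integral(a/cos(a), a)


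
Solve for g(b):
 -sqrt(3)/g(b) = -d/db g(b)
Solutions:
 g(b) = -sqrt(C1 + 2*sqrt(3)*b)
 g(b) = sqrt(C1 + 2*sqrt(3)*b)


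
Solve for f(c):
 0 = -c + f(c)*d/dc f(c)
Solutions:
 f(c) = -sqrt(C1 + c^2)
 f(c) = sqrt(C1 + c^2)


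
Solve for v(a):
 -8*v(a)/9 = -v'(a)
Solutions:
 v(a) = C1*exp(8*a/9)


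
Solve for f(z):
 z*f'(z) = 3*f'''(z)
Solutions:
 f(z) = C1 + Integral(C2*airyai(3^(2/3)*z/3) + C3*airybi(3^(2/3)*z/3), z)


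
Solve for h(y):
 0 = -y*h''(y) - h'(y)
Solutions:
 h(y) = C1 + C2*log(y)


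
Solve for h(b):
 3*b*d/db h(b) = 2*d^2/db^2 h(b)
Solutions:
 h(b) = C1 + C2*erfi(sqrt(3)*b/2)


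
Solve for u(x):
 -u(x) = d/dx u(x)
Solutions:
 u(x) = C1*exp(-x)


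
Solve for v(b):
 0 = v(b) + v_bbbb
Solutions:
 v(b) = (C1*sin(sqrt(2)*b/2) + C2*cos(sqrt(2)*b/2))*exp(-sqrt(2)*b/2) + (C3*sin(sqrt(2)*b/2) + C4*cos(sqrt(2)*b/2))*exp(sqrt(2)*b/2)


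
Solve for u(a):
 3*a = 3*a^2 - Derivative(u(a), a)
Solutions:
 u(a) = C1 + a^3 - 3*a^2/2


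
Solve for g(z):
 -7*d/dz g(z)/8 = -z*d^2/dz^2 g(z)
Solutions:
 g(z) = C1 + C2*z^(15/8)


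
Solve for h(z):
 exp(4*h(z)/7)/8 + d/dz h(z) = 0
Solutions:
 h(z) = 7*log(-(1/(C1 + z))^(1/4)) + 7*log(14)/4
 h(z) = 7*log(1/(C1 + z))/4 + 7*log(14)/4
 h(z) = 7*log(-I*(1/(C1 + z))^(1/4)) + 7*log(14)/4
 h(z) = 7*log(I*(1/(C1 + z))^(1/4)) + 7*log(14)/4


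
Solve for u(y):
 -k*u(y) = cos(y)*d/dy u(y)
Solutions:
 u(y) = C1*exp(k*(log(sin(y) - 1) - log(sin(y) + 1))/2)


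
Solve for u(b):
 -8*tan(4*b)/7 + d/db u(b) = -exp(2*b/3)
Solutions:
 u(b) = C1 - 3*exp(2*b/3)/2 - 2*log(cos(4*b))/7


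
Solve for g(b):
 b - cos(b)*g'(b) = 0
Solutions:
 g(b) = C1 + Integral(b/cos(b), b)


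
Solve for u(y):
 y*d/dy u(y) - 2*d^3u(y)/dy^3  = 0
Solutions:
 u(y) = C1 + Integral(C2*airyai(2^(2/3)*y/2) + C3*airybi(2^(2/3)*y/2), y)


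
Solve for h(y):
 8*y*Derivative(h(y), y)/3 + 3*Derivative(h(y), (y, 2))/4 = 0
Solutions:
 h(y) = C1 + C2*erf(4*y/3)


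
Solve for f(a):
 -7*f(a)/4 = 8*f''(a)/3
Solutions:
 f(a) = C1*sin(sqrt(42)*a/8) + C2*cos(sqrt(42)*a/8)


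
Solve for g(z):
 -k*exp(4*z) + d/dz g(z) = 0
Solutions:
 g(z) = C1 + k*exp(4*z)/4


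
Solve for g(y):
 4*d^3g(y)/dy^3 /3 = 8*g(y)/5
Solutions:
 g(y) = C3*exp(5^(2/3)*6^(1/3)*y/5) + (C1*sin(2^(1/3)*3^(5/6)*5^(2/3)*y/10) + C2*cos(2^(1/3)*3^(5/6)*5^(2/3)*y/10))*exp(-5^(2/3)*6^(1/3)*y/10)


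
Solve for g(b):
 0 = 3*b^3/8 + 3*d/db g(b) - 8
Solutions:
 g(b) = C1 - b^4/32 + 8*b/3


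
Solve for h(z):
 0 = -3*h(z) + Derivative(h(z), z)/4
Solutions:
 h(z) = C1*exp(12*z)


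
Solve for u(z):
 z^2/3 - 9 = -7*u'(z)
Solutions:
 u(z) = C1 - z^3/63 + 9*z/7


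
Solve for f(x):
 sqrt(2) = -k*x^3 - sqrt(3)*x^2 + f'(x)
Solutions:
 f(x) = C1 + k*x^4/4 + sqrt(3)*x^3/3 + sqrt(2)*x


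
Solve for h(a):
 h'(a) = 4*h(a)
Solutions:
 h(a) = C1*exp(4*a)


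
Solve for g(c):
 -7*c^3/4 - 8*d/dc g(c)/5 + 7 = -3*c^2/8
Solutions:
 g(c) = C1 - 35*c^4/128 + 5*c^3/64 + 35*c/8


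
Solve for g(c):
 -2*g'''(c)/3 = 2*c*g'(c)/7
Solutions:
 g(c) = C1 + Integral(C2*airyai(-3^(1/3)*7^(2/3)*c/7) + C3*airybi(-3^(1/3)*7^(2/3)*c/7), c)


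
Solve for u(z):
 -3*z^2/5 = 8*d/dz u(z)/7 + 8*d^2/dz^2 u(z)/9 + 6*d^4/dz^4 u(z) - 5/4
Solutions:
 u(z) = C1 + C2*exp(-14^(1/3)*z*(-7^(1/3)*(243 + sqrt(59833))^(1/3) + 14*2^(1/3)/(243 + sqrt(59833))^(1/3))/126)*sin(14^(1/3)*sqrt(3)*z*(14*2^(1/3)/(243 + sqrt(59833))^(1/3) + 7^(1/3)*(243 + sqrt(59833))^(1/3))/126) + C3*exp(-14^(1/3)*z*(-7^(1/3)*(243 + sqrt(59833))^(1/3) + 14*2^(1/3)/(243 + sqrt(59833))^(1/3))/126)*cos(14^(1/3)*sqrt(3)*z*(14*2^(1/3)/(243 + sqrt(59833))^(1/3) + 7^(1/3)*(243 + sqrt(59833))^(1/3))/126) + C4*exp(14^(1/3)*z*(-7^(1/3)*(243 + sqrt(59833))^(1/3) + 14*2^(1/3)/(243 + sqrt(59833))^(1/3))/63) - 7*z^3/40 + 49*z^2/120 + 1981*z/4320


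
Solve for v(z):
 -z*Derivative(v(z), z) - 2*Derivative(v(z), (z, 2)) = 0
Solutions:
 v(z) = C1 + C2*erf(z/2)


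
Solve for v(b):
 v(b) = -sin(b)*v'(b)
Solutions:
 v(b) = C1*sqrt(cos(b) + 1)/sqrt(cos(b) - 1)


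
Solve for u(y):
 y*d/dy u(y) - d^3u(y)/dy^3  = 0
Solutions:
 u(y) = C1 + Integral(C2*airyai(y) + C3*airybi(y), y)


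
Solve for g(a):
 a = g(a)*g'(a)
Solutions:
 g(a) = -sqrt(C1 + a^2)
 g(a) = sqrt(C1 + a^2)


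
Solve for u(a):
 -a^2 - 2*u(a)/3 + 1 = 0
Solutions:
 u(a) = 3/2 - 3*a^2/2


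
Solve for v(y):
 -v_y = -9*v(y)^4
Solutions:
 v(y) = (-1/(C1 + 27*y))^(1/3)
 v(y) = (-1/(C1 + 9*y))^(1/3)*(-3^(2/3) - 3*3^(1/6)*I)/6
 v(y) = (-1/(C1 + 9*y))^(1/3)*(-3^(2/3) + 3*3^(1/6)*I)/6


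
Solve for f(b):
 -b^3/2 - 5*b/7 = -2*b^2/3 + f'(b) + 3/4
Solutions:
 f(b) = C1 - b^4/8 + 2*b^3/9 - 5*b^2/14 - 3*b/4


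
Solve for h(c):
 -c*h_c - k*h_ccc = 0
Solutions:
 h(c) = C1 + Integral(C2*airyai(c*(-1/k)^(1/3)) + C3*airybi(c*(-1/k)^(1/3)), c)


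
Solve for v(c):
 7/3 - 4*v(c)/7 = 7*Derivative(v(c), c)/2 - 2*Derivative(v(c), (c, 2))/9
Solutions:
 v(c) = C1*exp(3*c*(147 - sqrt(22505))/56) + C2*exp(3*c*(147 + sqrt(22505))/56) + 49/12


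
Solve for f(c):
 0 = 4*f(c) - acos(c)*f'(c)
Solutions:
 f(c) = C1*exp(4*Integral(1/acos(c), c))


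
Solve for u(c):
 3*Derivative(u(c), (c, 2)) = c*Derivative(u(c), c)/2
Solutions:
 u(c) = C1 + C2*erfi(sqrt(3)*c/6)


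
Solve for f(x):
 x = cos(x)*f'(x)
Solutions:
 f(x) = C1 + Integral(x/cos(x), x)


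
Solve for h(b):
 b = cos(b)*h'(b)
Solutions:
 h(b) = C1 + Integral(b/cos(b), b)


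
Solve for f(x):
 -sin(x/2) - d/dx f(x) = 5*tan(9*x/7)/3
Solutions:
 f(x) = C1 + 35*log(cos(9*x/7))/27 + 2*cos(x/2)


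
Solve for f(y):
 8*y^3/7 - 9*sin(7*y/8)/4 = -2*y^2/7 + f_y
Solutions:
 f(y) = C1 + 2*y^4/7 + 2*y^3/21 + 18*cos(7*y/8)/7


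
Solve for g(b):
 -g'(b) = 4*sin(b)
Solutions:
 g(b) = C1 + 4*cos(b)


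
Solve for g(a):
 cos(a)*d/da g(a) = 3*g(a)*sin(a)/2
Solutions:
 g(a) = C1/cos(a)^(3/2)


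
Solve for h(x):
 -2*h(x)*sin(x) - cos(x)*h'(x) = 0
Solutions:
 h(x) = C1*cos(x)^2


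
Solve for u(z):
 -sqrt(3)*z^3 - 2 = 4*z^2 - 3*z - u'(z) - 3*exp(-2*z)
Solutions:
 u(z) = C1 + sqrt(3)*z^4/4 + 4*z^3/3 - 3*z^2/2 + 2*z + 3*exp(-2*z)/2


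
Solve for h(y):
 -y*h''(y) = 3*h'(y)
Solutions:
 h(y) = C1 + C2/y^2


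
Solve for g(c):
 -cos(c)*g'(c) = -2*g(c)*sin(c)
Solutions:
 g(c) = C1/cos(c)^2


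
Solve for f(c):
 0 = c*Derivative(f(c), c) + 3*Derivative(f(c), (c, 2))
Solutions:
 f(c) = C1 + C2*erf(sqrt(6)*c/6)


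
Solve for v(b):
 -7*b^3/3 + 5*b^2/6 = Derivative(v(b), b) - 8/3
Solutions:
 v(b) = C1 - 7*b^4/12 + 5*b^3/18 + 8*b/3


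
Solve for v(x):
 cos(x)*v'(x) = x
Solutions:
 v(x) = C1 + Integral(x/cos(x), x)


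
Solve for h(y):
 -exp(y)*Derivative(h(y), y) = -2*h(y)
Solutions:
 h(y) = C1*exp(-2*exp(-y))


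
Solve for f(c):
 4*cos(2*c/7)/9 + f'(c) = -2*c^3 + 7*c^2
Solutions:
 f(c) = C1 - c^4/2 + 7*c^3/3 - 14*sin(2*c/7)/9


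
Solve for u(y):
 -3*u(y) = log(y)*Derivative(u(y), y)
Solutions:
 u(y) = C1*exp(-3*li(y))


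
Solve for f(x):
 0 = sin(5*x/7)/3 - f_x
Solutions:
 f(x) = C1 - 7*cos(5*x/7)/15


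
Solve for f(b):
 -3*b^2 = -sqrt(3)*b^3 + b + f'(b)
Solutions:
 f(b) = C1 + sqrt(3)*b^4/4 - b^3 - b^2/2


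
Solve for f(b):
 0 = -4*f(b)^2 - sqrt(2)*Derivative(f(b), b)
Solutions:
 f(b) = 1/(C1 + 2*sqrt(2)*b)


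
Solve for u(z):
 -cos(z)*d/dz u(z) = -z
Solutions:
 u(z) = C1 + Integral(z/cos(z), z)


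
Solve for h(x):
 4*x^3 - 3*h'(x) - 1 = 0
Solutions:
 h(x) = C1 + x^4/3 - x/3


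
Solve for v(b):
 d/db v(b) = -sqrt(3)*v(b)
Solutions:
 v(b) = C1*exp(-sqrt(3)*b)


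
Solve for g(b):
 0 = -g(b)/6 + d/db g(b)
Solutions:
 g(b) = C1*exp(b/6)


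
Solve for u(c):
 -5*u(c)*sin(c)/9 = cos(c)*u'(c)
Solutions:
 u(c) = C1*cos(c)^(5/9)


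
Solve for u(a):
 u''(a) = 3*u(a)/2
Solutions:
 u(a) = C1*exp(-sqrt(6)*a/2) + C2*exp(sqrt(6)*a/2)


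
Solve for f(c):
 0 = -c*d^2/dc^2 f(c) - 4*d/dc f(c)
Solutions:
 f(c) = C1 + C2/c^3


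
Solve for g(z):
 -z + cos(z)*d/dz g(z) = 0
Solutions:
 g(z) = C1 + Integral(z/cos(z), z)


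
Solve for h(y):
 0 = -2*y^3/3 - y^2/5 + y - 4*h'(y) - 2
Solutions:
 h(y) = C1 - y^4/24 - y^3/60 + y^2/8 - y/2


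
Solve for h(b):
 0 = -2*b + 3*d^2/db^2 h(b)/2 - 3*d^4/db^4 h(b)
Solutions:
 h(b) = C1 + C2*b + C3*exp(-sqrt(2)*b/2) + C4*exp(sqrt(2)*b/2) + 2*b^3/9


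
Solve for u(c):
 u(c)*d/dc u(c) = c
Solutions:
 u(c) = -sqrt(C1 + c^2)
 u(c) = sqrt(C1 + c^2)


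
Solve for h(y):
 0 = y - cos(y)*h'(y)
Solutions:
 h(y) = C1 + Integral(y/cos(y), y)


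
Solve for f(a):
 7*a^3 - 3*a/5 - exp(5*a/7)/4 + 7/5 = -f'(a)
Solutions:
 f(a) = C1 - 7*a^4/4 + 3*a^2/10 - 7*a/5 + 7*exp(5*a/7)/20


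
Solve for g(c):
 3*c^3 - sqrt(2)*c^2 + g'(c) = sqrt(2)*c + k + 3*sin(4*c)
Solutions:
 g(c) = C1 - 3*c^4/4 + sqrt(2)*c^3/3 + sqrt(2)*c^2/2 + c*k - 3*cos(4*c)/4


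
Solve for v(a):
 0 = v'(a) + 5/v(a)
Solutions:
 v(a) = -sqrt(C1 - 10*a)
 v(a) = sqrt(C1 - 10*a)


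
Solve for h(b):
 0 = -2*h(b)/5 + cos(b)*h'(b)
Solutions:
 h(b) = C1*(sin(b) + 1)^(1/5)/(sin(b) - 1)^(1/5)


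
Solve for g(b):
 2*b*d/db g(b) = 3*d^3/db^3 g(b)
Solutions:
 g(b) = C1 + Integral(C2*airyai(2^(1/3)*3^(2/3)*b/3) + C3*airybi(2^(1/3)*3^(2/3)*b/3), b)


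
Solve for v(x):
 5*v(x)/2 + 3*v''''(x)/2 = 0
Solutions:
 v(x) = (C1*sin(sqrt(2)*3^(3/4)*5^(1/4)*x/6) + C2*cos(sqrt(2)*3^(3/4)*5^(1/4)*x/6))*exp(-sqrt(2)*3^(3/4)*5^(1/4)*x/6) + (C3*sin(sqrt(2)*3^(3/4)*5^(1/4)*x/6) + C4*cos(sqrt(2)*3^(3/4)*5^(1/4)*x/6))*exp(sqrt(2)*3^(3/4)*5^(1/4)*x/6)


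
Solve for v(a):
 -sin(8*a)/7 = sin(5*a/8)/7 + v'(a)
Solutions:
 v(a) = C1 + 8*cos(5*a/8)/35 + cos(8*a)/56


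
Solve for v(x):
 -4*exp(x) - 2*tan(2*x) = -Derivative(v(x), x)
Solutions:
 v(x) = C1 + 4*exp(x) - log(cos(2*x))


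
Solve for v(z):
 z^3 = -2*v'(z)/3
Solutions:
 v(z) = C1 - 3*z^4/8


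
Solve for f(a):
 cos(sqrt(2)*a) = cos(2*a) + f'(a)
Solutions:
 f(a) = C1 - sin(2*a)/2 + sqrt(2)*sin(sqrt(2)*a)/2


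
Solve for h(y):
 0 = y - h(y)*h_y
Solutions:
 h(y) = -sqrt(C1 + y^2)
 h(y) = sqrt(C1 + y^2)


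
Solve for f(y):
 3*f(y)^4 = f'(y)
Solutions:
 f(y) = (-1/(C1 + 9*y))^(1/3)
 f(y) = (-1/(C1 + 3*y))^(1/3)*(-3^(2/3) - 3*3^(1/6)*I)/6
 f(y) = (-1/(C1 + 3*y))^(1/3)*(-3^(2/3) + 3*3^(1/6)*I)/6


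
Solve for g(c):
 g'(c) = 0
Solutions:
 g(c) = C1


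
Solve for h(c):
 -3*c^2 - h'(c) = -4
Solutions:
 h(c) = C1 - c^3 + 4*c


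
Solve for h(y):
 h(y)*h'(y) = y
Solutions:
 h(y) = -sqrt(C1 + y^2)
 h(y) = sqrt(C1 + y^2)


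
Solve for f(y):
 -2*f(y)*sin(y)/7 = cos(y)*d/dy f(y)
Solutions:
 f(y) = C1*cos(y)^(2/7)


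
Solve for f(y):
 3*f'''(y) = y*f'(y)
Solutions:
 f(y) = C1 + Integral(C2*airyai(3^(2/3)*y/3) + C3*airybi(3^(2/3)*y/3), y)


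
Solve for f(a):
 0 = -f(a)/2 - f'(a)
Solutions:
 f(a) = C1*exp(-a/2)


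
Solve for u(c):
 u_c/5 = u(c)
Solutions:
 u(c) = C1*exp(5*c)


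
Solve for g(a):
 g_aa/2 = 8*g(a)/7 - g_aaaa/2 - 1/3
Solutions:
 g(a) = C1*exp(-sqrt(14)*a*sqrt(-7 + sqrt(497))/14) + C2*exp(sqrt(14)*a*sqrt(-7 + sqrt(497))/14) + C3*sin(sqrt(14)*a*sqrt(7 + sqrt(497))/14) + C4*cos(sqrt(14)*a*sqrt(7 + sqrt(497))/14) + 7/24


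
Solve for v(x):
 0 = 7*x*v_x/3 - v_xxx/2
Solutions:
 v(x) = C1 + Integral(C2*airyai(14^(1/3)*3^(2/3)*x/3) + C3*airybi(14^(1/3)*3^(2/3)*x/3), x)


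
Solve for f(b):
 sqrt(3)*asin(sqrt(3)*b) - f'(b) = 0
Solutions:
 f(b) = C1 + sqrt(3)*(b*asin(sqrt(3)*b) + sqrt(3)*sqrt(1 - 3*b^2)/3)


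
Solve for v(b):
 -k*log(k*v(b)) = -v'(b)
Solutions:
 li(k*v(b))/k = C1 + b*k


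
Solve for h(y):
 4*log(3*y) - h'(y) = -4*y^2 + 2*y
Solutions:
 h(y) = C1 + 4*y^3/3 - y^2 + 4*y*log(y) - 4*y + y*log(81)


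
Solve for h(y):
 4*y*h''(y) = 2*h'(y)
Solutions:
 h(y) = C1 + C2*y^(3/2)


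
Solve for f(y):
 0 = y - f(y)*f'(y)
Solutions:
 f(y) = -sqrt(C1 + y^2)
 f(y) = sqrt(C1 + y^2)


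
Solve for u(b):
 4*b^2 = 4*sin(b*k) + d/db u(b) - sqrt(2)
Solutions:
 u(b) = C1 + 4*b^3/3 + sqrt(2)*b + 4*cos(b*k)/k


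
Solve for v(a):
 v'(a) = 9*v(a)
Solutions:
 v(a) = C1*exp(9*a)


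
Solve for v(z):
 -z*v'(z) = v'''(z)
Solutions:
 v(z) = C1 + Integral(C2*airyai(-z) + C3*airybi(-z), z)


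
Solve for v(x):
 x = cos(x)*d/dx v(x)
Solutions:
 v(x) = C1 + Integral(x/cos(x), x)


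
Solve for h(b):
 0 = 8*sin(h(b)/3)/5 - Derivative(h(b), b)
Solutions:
 -8*b/5 + 3*log(cos(h(b)/3) - 1)/2 - 3*log(cos(h(b)/3) + 1)/2 = C1


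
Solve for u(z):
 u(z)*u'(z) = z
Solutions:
 u(z) = -sqrt(C1 + z^2)
 u(z) = sqrt(C1 + z^2)


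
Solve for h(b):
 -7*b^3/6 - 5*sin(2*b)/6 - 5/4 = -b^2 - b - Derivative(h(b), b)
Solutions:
 h(b) = C1 + 7*b^4/24 - b^3/3 - b^2/2 + 5*b/4 - 5*cos(2*b)/12


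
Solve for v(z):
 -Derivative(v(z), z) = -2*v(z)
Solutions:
 v(z) = C1*exp(2*z)


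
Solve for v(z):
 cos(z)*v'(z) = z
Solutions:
 v(z) = C1 + Integral(z/cos(z), z)


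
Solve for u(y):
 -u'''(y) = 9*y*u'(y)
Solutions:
 u(y) = C1 + Integral(C2*airyai(-3^(2/3)*y) + C3*airybi(-3^(2/3)*y), y)


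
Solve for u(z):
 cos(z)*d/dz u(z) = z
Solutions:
 u(z) = C1 + Integral(z/cos(z), z)


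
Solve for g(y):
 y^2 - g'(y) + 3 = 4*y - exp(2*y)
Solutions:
 g(y) = C1 + y^3/3 - 2*y^2 + 3*y + exp(2*y)/2


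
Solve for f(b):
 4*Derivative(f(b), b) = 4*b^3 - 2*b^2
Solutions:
 f(b) = C1 + b^4/4 - b^3/6


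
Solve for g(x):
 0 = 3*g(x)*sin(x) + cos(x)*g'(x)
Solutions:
 g(x) = C1*cos(x)^3


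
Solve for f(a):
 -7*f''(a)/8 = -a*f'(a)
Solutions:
 f(a) = C1 + C2*erfi(2*sqrt(7)*a/7)


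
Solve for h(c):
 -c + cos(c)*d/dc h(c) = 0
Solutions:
 h(c) = C1 + Integral(c/cos(c), c)


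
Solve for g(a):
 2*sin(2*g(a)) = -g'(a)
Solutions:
 g(a) = pi - acos((-C1 - exp(8*a))/(C1 - exp(8*a)))/2
 g(a) = acos((-C1 - exp(8*a))/(C1 - exp(8*a)))/2


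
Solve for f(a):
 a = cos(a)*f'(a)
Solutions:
 f(a) = C1 + Integral(a/cos(a), a)


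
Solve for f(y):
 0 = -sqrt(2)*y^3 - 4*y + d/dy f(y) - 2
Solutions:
 f(y) = C1 + sqrt(2)*y^4/4 + 2*y^2 + 2*y


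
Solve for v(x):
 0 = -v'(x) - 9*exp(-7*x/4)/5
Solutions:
 v(x) = C1 + 36*exp(-7*x/4)/35


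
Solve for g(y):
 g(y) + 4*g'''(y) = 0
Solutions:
 g(y) = C3*exp(-2^(1/3)*y/2) + (C1*sin(2^(1/3)*sqrt(3)*y/4) + C2*cos(2^(1/3)*sqrt(3)*y/4))*exp(2^(1/3)*y/4)


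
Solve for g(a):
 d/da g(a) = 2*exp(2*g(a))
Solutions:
 g(a) = log(-sqrt(-1/(C1 + 2*a))) - log(2)/2
 g(a) = log(-1/(C1 + 2*a))/2 - log(2)/2


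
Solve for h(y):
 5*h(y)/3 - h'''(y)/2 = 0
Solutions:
 h(y) = C3*exp(10^(1/3)*3^(2/3)*y/3) + (C1*sin(10^(1/3)*3^(1/6)*y/2) + C2*cos(10^(1/3)*3^(1/6)*y/2))*exp(-10^(1/3)*3^(2/3)*y/6)


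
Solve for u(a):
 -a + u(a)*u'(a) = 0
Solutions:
 u(a) = -sqrt(C1 + a^2)
 u(a) = sqrt(C1 + a^2)


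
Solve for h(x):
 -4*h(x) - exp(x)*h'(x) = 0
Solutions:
 h(x) = C1*exp(4*exp(-x))


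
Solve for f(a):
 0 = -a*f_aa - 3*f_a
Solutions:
 f(a) = C1 + C2/a^2


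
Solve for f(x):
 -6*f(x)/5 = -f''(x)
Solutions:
 f(x) = C1*exp(-sqrt(30)*x/5) + C2*exp(sqrt(30)*x/5)


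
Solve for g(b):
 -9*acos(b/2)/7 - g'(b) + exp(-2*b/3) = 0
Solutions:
 g(b) = C1 - 9*b*acos(b/2)/7 + 9*sqrt(4 - b^2)/7 - 3*exp(-2*b/3)/2


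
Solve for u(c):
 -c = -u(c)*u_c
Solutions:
 u(c) = -sqrt(C1 + c^2)
 u(c) = sqrt(C1 + c^2)


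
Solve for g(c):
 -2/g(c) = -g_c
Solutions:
 g(c) = -sqrt(C1 + 4*c)
 g(c) = sqrt(C1 + 4*c)


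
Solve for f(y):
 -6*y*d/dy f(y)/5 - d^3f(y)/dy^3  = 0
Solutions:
 f(y) = C1 + Integral(C2*airyai(-5^(2/3)*6^(1/3)*y/5) + C3*airybi(-5^(2/3)*6^(1/3)*y/5), y)


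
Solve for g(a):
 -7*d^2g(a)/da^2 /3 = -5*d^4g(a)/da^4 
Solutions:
 g(a) = C1 + C2*a + C3*exp(-sqrt(105)*a/15) + C4*exp(sqrt(105)*a/15)


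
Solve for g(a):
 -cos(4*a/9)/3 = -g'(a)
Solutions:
 g(a) = C1 + 3*sin(4*a/9)/4


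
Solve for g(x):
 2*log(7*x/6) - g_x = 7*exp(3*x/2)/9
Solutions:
 g(x) = C1 + 2*x*log(x) + 2*x*(-log(6) - 1 + log(7)) - 14*exp(3*x/2)/27


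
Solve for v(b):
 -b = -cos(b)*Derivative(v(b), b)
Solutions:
 v(b) = C1 + Integral(b/cos(b), b)


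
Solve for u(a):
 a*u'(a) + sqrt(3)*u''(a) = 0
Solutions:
 u(a) = C1 + C2*erf(sqrt(2)*3^(3/4)*a/6)


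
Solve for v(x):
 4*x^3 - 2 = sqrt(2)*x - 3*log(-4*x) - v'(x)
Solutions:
 v(x) = C1 - x^4 + sqrt(2)*x^2/2 - 3*x*log(-x) + x*(5 - 6*log(2))


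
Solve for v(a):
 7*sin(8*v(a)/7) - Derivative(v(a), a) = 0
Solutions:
 -7*a + 7*log(cos(8*v(a)/7) - 1)/16 - 7*log(cos(8*v(a)/7) + 1)/16 = C1


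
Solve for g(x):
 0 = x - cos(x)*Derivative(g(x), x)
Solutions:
 g(x) = C1 + Integral(x/cos(x), x)


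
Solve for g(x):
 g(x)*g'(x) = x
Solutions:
 g(x) = -sqrt(C1 + x^2)
 g(x) = sqrt(C1 + x^2)


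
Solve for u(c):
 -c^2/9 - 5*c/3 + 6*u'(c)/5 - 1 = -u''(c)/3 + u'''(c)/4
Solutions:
 u(c) = C1 + C2*exp(2*c*(5 - sqrt(295))/15) + C3*exp(2*c*(5 + sqrt(295))/15) + 5*c^3/162 + 325*c^2/486 + 8755*c/17496


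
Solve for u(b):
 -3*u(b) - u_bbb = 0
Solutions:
 u(b) = C3*exp(-3^(1/3)*b) + (C1*sin(3^(5/6)*b/2) + C2*cos(3^(5/6)*b/2))*exp(3^(1/3)*b/2)


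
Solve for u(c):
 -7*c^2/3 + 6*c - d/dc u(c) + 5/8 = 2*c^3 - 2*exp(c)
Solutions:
 u(c) = C1 - c^4/2 - 7*c^3/9 + 3*c^2 + 5*c/8 + 2*exp(c)


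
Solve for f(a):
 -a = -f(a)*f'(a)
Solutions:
 f(a) = -sqrt(C1 + a^2)
 f(a) = sqrt(C1 + a^2)


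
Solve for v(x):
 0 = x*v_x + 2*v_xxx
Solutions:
 v(x) = C1 + Integral(C2*airyai(-2^(2/3)*x/2) + C3*airybi(-2^(2/3)*x/2), x)


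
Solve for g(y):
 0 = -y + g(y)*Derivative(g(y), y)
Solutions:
 g(y) = -sqrt(C1 + y^2)
 g(y) = sqrt(C1 + y^2)


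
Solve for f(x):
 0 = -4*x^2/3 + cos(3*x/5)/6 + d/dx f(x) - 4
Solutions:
 f(x) = C1 + 4*x^3/9 + 4*x - 5*sin(3*x/5)/18


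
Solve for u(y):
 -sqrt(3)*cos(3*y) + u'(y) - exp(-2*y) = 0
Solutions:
 u(y) = C1 + sqrt(3)*sin(3*y)/3 - exp(-2*y)/2


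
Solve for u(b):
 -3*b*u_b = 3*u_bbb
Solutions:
 u(b) = C1 + Integral(C2*airyai(-b) + C3*airybi(-b), b)


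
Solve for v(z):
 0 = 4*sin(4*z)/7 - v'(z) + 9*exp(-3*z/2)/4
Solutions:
 v(z) = C1 - cos(4*z)/7 - 3*exp(-3*z/2)/2


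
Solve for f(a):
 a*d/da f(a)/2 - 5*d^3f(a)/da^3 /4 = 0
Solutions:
 f(a) = C1 + Integral(C2*airyai(2^(1/3)*5^(2/3)*a/5) + C3*airybi(2^(1/3)*5^(2/3)*a/5), a)


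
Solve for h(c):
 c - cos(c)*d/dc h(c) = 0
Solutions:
 h(c) = C1 + Integral(c/cos(c), c)


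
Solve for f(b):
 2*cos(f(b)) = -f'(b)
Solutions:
 f(b) = pi - asin((C1 + exp(4*b))/(C1 - exp(4*b)))
 f(b) = asin((C1 + exp(4*b))/(C1 - exp(4*b)))


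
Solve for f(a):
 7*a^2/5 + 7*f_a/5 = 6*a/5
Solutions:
 f(a) = C1 - a^3/3 + 3*a^2/7


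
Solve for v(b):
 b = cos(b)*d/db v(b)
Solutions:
 v(b) = C1 + Integral(b/cos(b), b)


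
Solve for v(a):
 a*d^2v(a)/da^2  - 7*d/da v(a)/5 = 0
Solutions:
 v(a) = C1 + C2*a^(12/5)


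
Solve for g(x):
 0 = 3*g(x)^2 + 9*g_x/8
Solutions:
 g(x) = 3/(C1 + 8*x)


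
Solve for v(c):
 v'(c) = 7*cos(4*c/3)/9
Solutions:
 v(c) = C1 + 7*sin(4*c/3)/12


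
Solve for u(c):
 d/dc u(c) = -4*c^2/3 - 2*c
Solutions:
 u(c) = C1 - 4*c^3/9 - c^2


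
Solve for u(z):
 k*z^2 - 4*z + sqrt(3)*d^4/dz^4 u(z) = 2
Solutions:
 u(z) = C1 + C2*z + C3*z^2 + C4*z^3 - sqrt(3)*k*z^6/1080 + sqrt(3)*z^5/90 + sqrt(3)*z^4/36


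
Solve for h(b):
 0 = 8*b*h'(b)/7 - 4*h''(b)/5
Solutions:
 h(b) = C1 + C2*erfi(sqrt(35)*b/7)


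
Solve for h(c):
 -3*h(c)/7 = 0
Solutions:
 h(c) = 0


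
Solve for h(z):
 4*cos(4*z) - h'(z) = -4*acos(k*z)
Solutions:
 h(z) = C1 + 4*Piecewise((z*acos(k*z) - sqrt(-k^2*z^2 + 1)/k, Ne(k, 0)), (pi*z/2, True)) + sin(4*z)


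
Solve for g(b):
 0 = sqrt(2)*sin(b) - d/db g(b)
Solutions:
 g(b) = C1 - sqrt(2)*cos(b)


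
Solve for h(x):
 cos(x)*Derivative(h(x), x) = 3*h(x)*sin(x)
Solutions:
 h(x) = C1/cos(x)^3


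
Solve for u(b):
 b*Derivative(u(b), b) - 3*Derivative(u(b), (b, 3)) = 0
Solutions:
 u(b) = C1 + Integral(C2*airyai(3^(2/3)*b/3) + C3*airybi(3^(2/3)*b/3), b)


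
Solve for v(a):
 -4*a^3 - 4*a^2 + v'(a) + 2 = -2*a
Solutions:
 v(a) = C1 + a^4 + 4*a^3/3 - a^2 - 2*a


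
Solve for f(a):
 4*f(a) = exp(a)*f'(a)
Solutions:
 f(a) = C1*exp(-4*exp(-a))


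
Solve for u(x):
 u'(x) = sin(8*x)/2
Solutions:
 u(x) = C1 - cos(8*x)/16


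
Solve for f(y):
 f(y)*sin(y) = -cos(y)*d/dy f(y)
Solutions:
 f(y) = C1*cos(y)


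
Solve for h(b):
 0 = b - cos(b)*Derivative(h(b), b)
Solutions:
 h(b) = C1 + Integral(b/cos(b), b)


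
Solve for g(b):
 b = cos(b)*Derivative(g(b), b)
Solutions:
 g(b) = C1 + Integral(b/cos(b), b)


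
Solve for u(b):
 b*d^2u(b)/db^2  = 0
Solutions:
 u(b) = C1 + C2*b


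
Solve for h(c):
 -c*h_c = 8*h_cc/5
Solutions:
 h(c) = C1 + C2*erf(sqrt(5)*c/4)


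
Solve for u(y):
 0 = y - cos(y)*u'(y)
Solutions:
 u(y) = C1 + Integral(y/cos(y), y)


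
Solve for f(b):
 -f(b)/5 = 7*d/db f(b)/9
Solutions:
 f(b) = C1*exp(-9*b/35)


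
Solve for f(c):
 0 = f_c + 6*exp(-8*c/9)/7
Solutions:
 f(c) = C1 + 27*exp(-8*c/9)/28


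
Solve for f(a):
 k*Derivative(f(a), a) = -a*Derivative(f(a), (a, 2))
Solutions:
 f(a) = C1 + a^(1 - re(k))*(C2*sin(log(a)*Abs(im(k))) + C3*cos(log(a)*im(k)))
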